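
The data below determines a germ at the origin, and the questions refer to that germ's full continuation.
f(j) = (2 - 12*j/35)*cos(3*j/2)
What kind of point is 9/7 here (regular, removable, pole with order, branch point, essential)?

The point is a regular point.

There is no denominator, hence no pole anywhere.
The factor cos(3*j/2) is entire.
So the germ continues analytically to 9/7.


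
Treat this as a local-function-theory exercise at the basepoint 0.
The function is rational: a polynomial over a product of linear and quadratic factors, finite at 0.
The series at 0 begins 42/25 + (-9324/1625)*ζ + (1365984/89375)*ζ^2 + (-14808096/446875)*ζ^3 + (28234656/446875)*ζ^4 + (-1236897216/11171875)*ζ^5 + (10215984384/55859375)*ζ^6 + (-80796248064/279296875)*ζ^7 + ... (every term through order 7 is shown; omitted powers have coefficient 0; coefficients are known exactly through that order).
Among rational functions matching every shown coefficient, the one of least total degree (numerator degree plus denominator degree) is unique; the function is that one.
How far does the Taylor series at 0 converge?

No rational of total degree below 5 reproduces all 8 coefficients; solving the [2/3] Pade equations on them gives f(ζ) = (12*ζ**2/11 + 7*ζ/39 + 35/36)/(ζ + 5/6)**3, whose expansion matches every shown term.
Denominator factor (ζ + 5/6)^3: pole of order 3 at -5/6, modulus 5/6.
The radius of convergence is the smallest modulus among the singular points: 5/6.

The radius of convergence is 5/6.


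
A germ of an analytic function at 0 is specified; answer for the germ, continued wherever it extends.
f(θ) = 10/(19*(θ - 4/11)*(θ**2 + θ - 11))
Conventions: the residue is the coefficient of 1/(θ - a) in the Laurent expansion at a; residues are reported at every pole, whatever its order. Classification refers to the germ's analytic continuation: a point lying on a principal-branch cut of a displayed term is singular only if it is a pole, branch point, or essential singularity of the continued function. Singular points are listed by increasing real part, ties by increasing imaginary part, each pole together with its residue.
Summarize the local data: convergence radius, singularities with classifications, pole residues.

Denominator factor (θ - 4/11): pole of order 1 at 4/11, modulus 4/11.
Denominator factor (θ**2 + θ - 11): discriminant 45, real irrational roots -1/2 + (3/2)*sqrt(5) and -1/2 - (3/2)*sqrt(5); poles of order 1, moduli -1/2 + (3/2)*sqrt(5) and 1/2 + (3/2)*sqrt(5).
The radius of convergence is the smallest modulus among the singular points: 4/11.
The factor θ**2 + θ - 11 splits as (θ - a)(θ - a') with a = -1/2 - (3/2)*sqrt(5), a' = -1/2 + (3/2)*sqrt(5). At the order-1 pole a set g(θ) = (θ - a)*f(θ) = [10/(19*(θ - 4/11))] / (θ - a').
Simple pole: residue = g(a) at a = -1/2 - (3/2)*sqrt(5), which is 605/24149 - (11/3813)*sqrt(5).
At the order-1 pole 4/11 set g(θ) = (θ - (4/11))*f(θ) = 10/(19*(θ**2 + θ - 11)).
Simple pole: residue = g(a) at a = 4/11, which is -1210/24149.
The factor θ**2 + θ - 11 splits as (θ - a)(θ - a') with a = -1/2 + (3/2)*sqrt(5), a' = -1/2 - (3/2)*sqrt(5). At the order-1 pole a set g(θ) = (θ - a)*f(θ) = [10/(19*(θ - 4/11))] / (θ - a').
Simple pole: residue = g(a) at a = -1/2 + (3/2)*sqrt(5), which is 605/24149 + (11/3813)*sqrt(5).
List the singular points by increasing real part (a conjugate pair: the negative imaginary part first).

Radius of convergence at 0: 4/11.
At -1/2 - (3/2)*sqrt(5): a pole of order 1; residue 605/24149 - (11/3813)*sqrt(5).
At 4/11: a pole of order 1; residue -1210/24149.
At -1/2 + (3/2)*sqrt(5): a pole of order 1; residue 605/24149 + (11/3813)*sqrt(5).


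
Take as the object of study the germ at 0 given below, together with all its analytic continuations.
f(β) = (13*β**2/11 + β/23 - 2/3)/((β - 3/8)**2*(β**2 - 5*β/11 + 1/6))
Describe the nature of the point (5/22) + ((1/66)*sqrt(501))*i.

The denominator factor β**2 - 5*β/11 + 1/6 vanishes at (5/22) + ((1/66)*sqrt(501))*i and appears to the power 1; the numerator there equals (-44797/61226) + ((808/91839)*sqrt(501))*i, nonzero, and no other factor vanishes.
Hence a pole whose order is the multiplicity, 1.

The point is a pole of order 1.


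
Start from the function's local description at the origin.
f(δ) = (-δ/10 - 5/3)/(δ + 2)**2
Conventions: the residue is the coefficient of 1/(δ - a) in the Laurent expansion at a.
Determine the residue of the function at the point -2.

At the order-2 pole -2 set g(δ) = (δ - (-2))^2*f(δ) = -δ/10 - 5/3.
Order-2 pole: residue = g'(a); g'(-2) = -1/10, so the residue is -1/10.

The residue is -1/10.


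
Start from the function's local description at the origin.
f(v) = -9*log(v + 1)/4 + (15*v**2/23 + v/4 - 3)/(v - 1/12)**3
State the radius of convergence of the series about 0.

Denominator factor (v - 1/12)^3: pole of order 3 at 1/12, modulus 1/12.
Branch term (-9/4)*log(1 - v/(-1)): its argument vanishes at v = -1, a logarithmic branch point, modulus 1.
The radius of convergence is the smallest modulus among the singular points: 1/12.

The radius of convergence is 1/12.


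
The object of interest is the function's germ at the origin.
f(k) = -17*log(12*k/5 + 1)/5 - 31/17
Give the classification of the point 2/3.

The point is a regular point.

There is no denominator, hence no pole anywhere.
Branch term log(1 - k/(-5/12)): argument at 2/3 is 13/5, nonzero, so 2/3 is not its branch point (a point on a principal cut is still regular for the continued germ).
So the germ continues analytically to 2/3.


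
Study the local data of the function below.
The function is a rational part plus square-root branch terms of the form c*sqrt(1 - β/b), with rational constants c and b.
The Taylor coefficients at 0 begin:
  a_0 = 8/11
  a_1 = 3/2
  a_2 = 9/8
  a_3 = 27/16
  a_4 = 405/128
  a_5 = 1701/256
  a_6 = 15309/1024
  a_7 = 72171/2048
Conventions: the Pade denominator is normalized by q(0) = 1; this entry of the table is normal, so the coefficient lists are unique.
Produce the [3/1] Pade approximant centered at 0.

Taylor coefficients needed (read off): a_0 = 8/11, a_1 = 3/2, a_2 = 9/8, a_3 = 27/16, a_4 = 405/128.
Write the denominator as Q(β) = 1 + q1*β. Requiring Q*f - P = O(β^5) with deg P <= 3 kills the coefficients of β^4..β^4 in Q*f:
  β^4: a_4 + q1*a_3 = 0, i.e. 405/128 + (27/16)*q1 = 0.
Solving this linear system: q1 = -15/8.
The numerator is Q*f truncated at degree 3: P0 = a_0 = 8/11; P1 = a_1 + q1*a_0 = 3/22; P2 = a_2 + q1*a_1 = -27/16; P3 = a_3 + q1*a_2 = -27/64.

The Pade approximant has numerator coefficients [8/11, 3/22, -27/16, -27/64]; denominator coefficients [1, -15/8].


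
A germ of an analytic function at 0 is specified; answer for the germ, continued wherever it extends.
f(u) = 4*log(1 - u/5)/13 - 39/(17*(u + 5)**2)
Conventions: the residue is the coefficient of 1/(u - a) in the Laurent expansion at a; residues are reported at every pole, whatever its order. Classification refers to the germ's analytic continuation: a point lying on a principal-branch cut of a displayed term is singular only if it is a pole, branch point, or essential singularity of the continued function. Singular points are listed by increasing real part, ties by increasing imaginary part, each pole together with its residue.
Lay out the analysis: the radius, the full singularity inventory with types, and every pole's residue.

Radius of convergence at 0: 5.
At -5: a pole of order 2; residue 0.
At 5: a logarithmic branch point.

Denominator factor (u + 5)^2: pole of order 2 at -5, modulus 5.
Branch term (4/13)*log(1 - u/(5)): its argument vanishes at u = 5, a logarithmic branch point, modulus 5.
The radius of convergence is the smallest modulus among the singular points: 5.
The branch term is analytic at -5 and contributes nothing to the residue; only the rational part matters.
At the order-2 pole -5 set g(u) = (u - (-5))^2*(rational part) = -39/17.
Order-2 pole: residue = g'(a); g'(-5) = 0, so the residue is 0.
List the singular points by increasing real part (a conjugate pair: the negative imaginary part first).


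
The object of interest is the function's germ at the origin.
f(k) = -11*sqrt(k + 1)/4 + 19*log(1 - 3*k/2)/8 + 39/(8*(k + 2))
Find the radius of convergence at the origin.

The radius of convergence is 2/3.

Denominator factor (k + 2): pole of order 1 at -2, modulus 2.
Branch term (19/8)*log(1 - k/(2/3)): its argument vanishes at k = 2/3, a logarithmic branch point, modulus 2/3.
Branch term (-11/4)*sqrt(1 - k/(-1)): its argument vanishes at k = -1, a square-root branch point, modulus 1.
The radius of convergence is the smallest modulus among the singular points: 2/3.


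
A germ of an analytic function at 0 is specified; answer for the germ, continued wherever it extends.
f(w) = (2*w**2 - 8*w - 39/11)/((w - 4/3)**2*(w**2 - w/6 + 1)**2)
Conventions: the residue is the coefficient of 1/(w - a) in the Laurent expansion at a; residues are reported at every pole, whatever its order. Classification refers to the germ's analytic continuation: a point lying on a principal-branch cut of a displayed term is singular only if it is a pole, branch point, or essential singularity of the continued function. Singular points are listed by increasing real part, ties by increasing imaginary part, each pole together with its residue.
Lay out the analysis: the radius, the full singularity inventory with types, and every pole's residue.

Radius of convergence at 0: 1.
At (1/12) - ((1/12)*sqrt(143))*i: a pole of order 2; residue (-372627/267674) - ((149882859/5473665626)*sqrt(143))*i.
At (1/12) + ((1/12)*sqrt(143))*i: a pole of order 2; residue (-372627/267674) + ((149882859/5473665626)*sqrt(143))*i.
At 4/3: a pole of order 2; residue 372627/133837.


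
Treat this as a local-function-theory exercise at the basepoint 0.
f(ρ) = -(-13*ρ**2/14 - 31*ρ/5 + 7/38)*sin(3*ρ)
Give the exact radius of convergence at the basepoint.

The radius of convergence is infinite.

The factor -sin(3*ρ) is entire and contributes no finite singular point.
The polynomial part has no poles.
No finite singular points: the Taylor series at 0 converges everywhere.


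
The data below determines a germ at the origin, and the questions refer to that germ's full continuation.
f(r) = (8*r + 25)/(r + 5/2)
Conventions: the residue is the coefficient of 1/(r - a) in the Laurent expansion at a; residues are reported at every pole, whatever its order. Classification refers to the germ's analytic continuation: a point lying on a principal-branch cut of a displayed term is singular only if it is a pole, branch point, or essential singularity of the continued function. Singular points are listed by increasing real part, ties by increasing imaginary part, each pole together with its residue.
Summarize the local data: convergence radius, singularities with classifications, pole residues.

Denominator factor (r + 5/2): pole of order 1 at -5/2, modulus 5/2.
The radius of convergence is the smallest modulus among the singular points: 5/2.
At the order-1 pole -5/2 set g(r) = (r - (-5/2))*f(r) = 8*r + 25.
Simple pole: residue = g(a) at a = -5/2, which is 5.

Radius of convergence at 0: 5/2.
At -5/2: a pole of order 1; residue 5.


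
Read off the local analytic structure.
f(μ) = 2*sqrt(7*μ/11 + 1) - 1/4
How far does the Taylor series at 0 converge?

Branch term (2)*sqrt(1 - μ/(-11/7)): its argument vanishes at μ = -11/7, a square-root branch point, modulus 11/7.
The radius of convergence is the smallest modulus among the singular points: 11/7.

The radius of convergence is 11/7.


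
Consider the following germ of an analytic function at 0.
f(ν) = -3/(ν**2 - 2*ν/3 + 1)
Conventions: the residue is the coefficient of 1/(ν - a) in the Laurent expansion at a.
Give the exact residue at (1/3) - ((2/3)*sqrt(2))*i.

The residue is -((9/8)*sqrt(2))*i.

The factor ν**2 - 2*ν/3 + 1 splits as (ν - a)(ν - a') with a = (1/3) - ((2/3)*sqrt(2))*i, a' = (1/3) + ((2/3)*sqrt(2))*i. At the order-1 pole a set g(ν) = (ν - a)*f(ν) = [-3] / (ν - a').
Simple pole: residue = g(a) at a = (1/3) - ((2/3)*sqrt(2))*i, which is -((9/8)*sqrt(2))*i.


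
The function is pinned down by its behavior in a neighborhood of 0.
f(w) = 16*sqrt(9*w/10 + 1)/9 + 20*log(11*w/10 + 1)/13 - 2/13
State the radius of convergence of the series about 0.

The radius of convergence is 10/11.

Branch term (20/13)*log(1 - w/(-10/11)): its argument vanishes at w = -10/11, a logarithmic branch point, modulus 10/11.
Branch term (16/9)*sqrt(1 - w/(-10/9)): its argument vanishes at w = -10/9, a square-root branch point, modulus 10/9.
The radius of convergence is the smallest modulus among the singular points: 10/11.


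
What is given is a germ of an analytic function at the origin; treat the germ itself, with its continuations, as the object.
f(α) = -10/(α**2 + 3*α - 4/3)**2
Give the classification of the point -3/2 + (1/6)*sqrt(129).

The point is a pole of order 2.

The denominator factor α**2 + 3*α - 4/3 vanishes at -3/2 + (1/6)*sqrt(129) and appears to the power 2; the numerator there equals -10, nonzero, and no other factor vanishes.
Hence a pole whose order is the multiplicity, 2.


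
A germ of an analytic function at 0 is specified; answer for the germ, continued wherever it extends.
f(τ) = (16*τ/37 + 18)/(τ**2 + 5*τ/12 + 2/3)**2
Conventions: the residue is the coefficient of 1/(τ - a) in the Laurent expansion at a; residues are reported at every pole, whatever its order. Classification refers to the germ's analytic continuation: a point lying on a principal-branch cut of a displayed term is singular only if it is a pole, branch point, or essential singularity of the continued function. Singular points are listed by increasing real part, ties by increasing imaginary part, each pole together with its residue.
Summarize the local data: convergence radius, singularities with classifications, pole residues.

Denominator factor (τ**2 + 5*τ/12 + 2/3)^2: discriminant -359/144, complex-conjugate roots (-5/24) + ((1/24)*sqrt(359))*i and (-5/24) - ((1/24)*sqrt(359))*i; poles of order 2, moduli (1/3)*sqrt(6) and (1/3)*sqrt(6).
The radius of convergence is the smallest modulus among the singular points: (1/3)*sqrt(6).
The factor τ**2 + 5*τ/12 + 2/3 splits as (τ - a)(τ - a') with a = (-5/24) - ((1/24)*sqrt(359))*i, a' = (-5/24) + ((1/24)*sqrt(359))*i. At the order-2 pole a set g(τ) = (τ - a)^2*f(τ) = [16*τ/37 + 18] / (τ - a')^2.
Order-2 pole: residue = g'(a); g'((-5/24) - ((1/24)*sqrt(359))*i) = ((2290176/4768597)*sqrt(359))*i, so the residue is ((2290176/4768597)*sqrt(359))*i.
The factor τ**2 + 5*τ/12 + 2/3 splits as (τ - a)(τ - a') with a = (-5/24) + ((1/24)*sqrt(359))*i, a' = (-5/24) - ((1/24)*sqrt(359))*i. At the order-2 pole a set g(τ) = (τ - a)^2*f(τ) = [16*τ/37 + 18] / (τ - a')^2.
Order-2 pole: residue = g'(a); g'((-5/24) + ((1/24)*sqrt(359))*i) = -((2290176/4768597)*sqrt(359))*i, so the residue is -((2290176/4768597)*sqrt(359))*i.
List the singular points by increasing real part (a conjugate pair: the negative imaginary part first).

Radius of convergence at 0: (1/3)*sqrt(6).
At (-5/24) - ((1/24)*sqrt(359))*i: a pole of order 2; residue ((2290176/4768597)*sqrt(359))*i.
At (-5/24) + ((1/24)*sqrt(359))*i: a pole of order 2; residue -((2290176/4768597)*sqrt(359))*i.


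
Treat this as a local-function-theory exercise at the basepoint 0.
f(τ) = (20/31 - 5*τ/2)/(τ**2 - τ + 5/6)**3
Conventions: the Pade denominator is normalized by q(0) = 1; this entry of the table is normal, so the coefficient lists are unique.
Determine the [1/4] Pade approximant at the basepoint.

Taylor coefficients needed (expand at 0): a_0 = 864/775, a_1 = -1188/3875, a_2 = -192456/19375, a_3 = -13608/625, a_4 = -1306368/96875, a_5 = 71686944/2421875.
Write the denominator as Q(τ) = 1 + q1*τ + q2*τ^2 + q3*τ^3 + q4*τ^4. Requiring Q*f - P = O(τ^6) with deg P <= 1 kills the coefficients of τ^2..τ^5 in Q*f:
  τ^2: a_2 + q1*a_1 + q2*a_0 = 0, i.e. -192456/19375 + (-1188/3875)*q1 + (864/775)*q2 = 0.
  τ^3: a_3 + q1*a_2 + q2*a_1 + q3*a_0 = 0, i.e. -13608/625 + (-192456/19375)*q1 + (-1188/3875)*q2 + (864/775)*q3 = 0.
  τ^4: a_4 + q1*a_3 + q2*a_2 + q3*a_1 + q4*a_0 = 0, i.e. -1306368/96875 + (-13608/625)*q1 + (-192456/19375)*q2 + (-1188/3875)*q3 + (864/775)*q4 = 0.
  τ^5: a_5 + q1*a_4 + q2*a_3 + q3*a_2 + q4*a_1 = 0, i.e. 71686944/2421875 + (-1306368/96875)*q1 + (-13608/625)*q2 + (-192456/19375)*q3 + (-1188/3875)*q4 = 0.
Solving this linear system: q1 = -947522538/266887105, q2 = 10586977038/1334435525, q3 = -66195922896/6672177625, q4 = 14304945924/1334435525.
The numerator is Q*f truncated at degree 1: P0 = a_0 = 864/775; P1 = a_1 + q1*a_0 = -176414369796/41367501275.

The Pade approximant has numerator coefficients [864/775, -176414369796/41367501275]; denominator coefficients [1, -947522538/266887105, 10586977038/1334435525, -66195922896/6672177625, 14304945924/1334435525].


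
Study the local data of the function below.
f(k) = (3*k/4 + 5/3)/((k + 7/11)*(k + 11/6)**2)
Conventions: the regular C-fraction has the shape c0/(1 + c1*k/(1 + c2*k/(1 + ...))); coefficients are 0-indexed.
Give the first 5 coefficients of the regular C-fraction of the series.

Taylor coefficients (expand at 0): a_0 = 60/77, a_1 = -10221/5929, a_2 = 1379625/456533, a_3 = -173713677/35153041, a_4 = 21336747909/2706784157.
c0 = a_0 = 60/77. Peel one level at a time: if S = 1 + c*k/S' with S'(0) = 1, then c is the k-coefficient of S and S' = c*k/(S - 1).
S_1 = c0/f = 1 + (3407/1540)*k + (344307/338800)*k^2 + ...; c1 = 3407/1540.
S_2 = c1*k/(S_1 - 1) = 1 + (-344307/749540)*k + (289881288/1404525529)*k^2 + ...; c2 = -344307/749540.
S_3 = c2*k/(S_2 - 1) = 1 + (1932541920/4301197813)*k + (60928560/13171923361)*k^2 + ...; c3 = 1932541920/4301197813.
S_4 = c3*k/(S_3 - 1) = 1 + (-3171416171/308049866134)*k + ...; c4 = -3171416171/308049866134.

The regular C-fraction coefficients are [60/77, 3407/1540, -344307/749540, 1932541920/4301197813, -3171416171/308049866134].


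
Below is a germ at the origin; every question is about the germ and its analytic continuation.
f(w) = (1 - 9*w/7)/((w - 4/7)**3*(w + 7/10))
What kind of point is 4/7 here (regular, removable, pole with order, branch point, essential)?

The denominator factor w - 4/7 vanishes at 4/7 and appears to the power 3; the numerator there equals 13/49, nonzero, and no other factor vanishes.
Hence a pole whose order is the multiplicity, 3.

The point is a pole of order 3.


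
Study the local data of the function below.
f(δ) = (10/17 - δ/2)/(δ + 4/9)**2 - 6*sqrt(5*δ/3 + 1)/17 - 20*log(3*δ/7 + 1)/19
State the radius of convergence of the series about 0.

The radius of convergence is 4/9.

Denominator factor (δ + 4/9)^2: pole of order 2 at -4/9, modulus 4/9.
Branch term (-20/19)*log(1 - δ/(-7/3)): its argument vanishes at δ = -7/3, a logarithmic branch point, modulus 7/3.
Branch term (-6/17)*sqrt(1 - δ/(-3/5)): its argument vanishes at δ = -3/5, a square-root branch point, modulus 3/5.
The radius of convergence is the smallest modulus among the singular points: 4/9.


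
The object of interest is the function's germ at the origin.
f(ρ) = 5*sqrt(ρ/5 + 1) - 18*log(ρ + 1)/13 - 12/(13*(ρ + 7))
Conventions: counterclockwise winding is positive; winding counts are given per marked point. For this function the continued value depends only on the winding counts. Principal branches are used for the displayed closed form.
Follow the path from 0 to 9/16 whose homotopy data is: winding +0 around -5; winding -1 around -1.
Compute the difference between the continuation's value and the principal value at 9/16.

Continued minus principal equals (36/13)*pi*i.

The rational part is single-valued and drops out of the difference; each branch term changes only by its own monodromy.
(5)*sqrt(1 - ρ/(-5)): winding +0 is even, the square root returns to the same sheet, contribution 0.
(-18/13)*log(1 - ρ/(-1)): each positive loop around -1 adds 2*pi*i to the log, so winding -1 contributes (-18/13)*(-1)*2*pi*i = (36/13)*pi*i.
Summing the contributions at ρ = 9/16 gives (36/13)*pi*i.


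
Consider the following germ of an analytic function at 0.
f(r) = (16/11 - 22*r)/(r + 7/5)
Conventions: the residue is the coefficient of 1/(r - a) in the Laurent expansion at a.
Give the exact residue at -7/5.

At the order-1 pole -7/5 set g(r) = (r - (-7/5))*f(r) = 16/11 - 22*r.
Simple pole: residue = g(a) at a = -7/5, which is 1774/55.

The residue is 1774/55.


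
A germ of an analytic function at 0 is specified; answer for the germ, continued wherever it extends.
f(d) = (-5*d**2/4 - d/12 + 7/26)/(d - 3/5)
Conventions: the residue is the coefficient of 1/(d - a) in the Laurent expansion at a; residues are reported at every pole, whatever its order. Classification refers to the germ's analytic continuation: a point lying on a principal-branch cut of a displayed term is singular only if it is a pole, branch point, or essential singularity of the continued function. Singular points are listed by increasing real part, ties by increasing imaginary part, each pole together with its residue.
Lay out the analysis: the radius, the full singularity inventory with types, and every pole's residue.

Radius of convergence at 0: 3/5.
At 3/5: a pole of order 1; residue -3/13.

Denominator factor (d - 3/5): pole of order 1 at 3/5, modulus 3/5.
The radius of convergence is the smallest modulus among the singular points: 3/5.
At the order-1 pole 3/5 set g(d) = (d - (3/5))*f(d) = -5*d**2/4 - d/12 + 7/26.
Simple pole: residue = g(a) at a = 3/5, which is -3/13.


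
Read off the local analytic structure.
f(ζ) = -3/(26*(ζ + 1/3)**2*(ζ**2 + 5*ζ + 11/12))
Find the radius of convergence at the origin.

The radius of convergence is 5/2 - (4/3)*sqrt(3).

Denominator factor (ζ + 1/3)^2: pole of order 2 at -1/3, modulus 1/3.
Denominator factor (ζ**2 + 5*ζ + 11/12): discriminant 64/3, real irrational roots -5/2 + (4/3)*sqrt(3) and -5/2 - (4/3)*sqrt(3); poles of order 1, moduli 5/2 - (4/3)*sqrt(3) and 5/2 + (4/3)*sqrt(3).
The radius of convergence is the smallest modulus among the singular points: 5/2 - (4/3)*sqrt(3).


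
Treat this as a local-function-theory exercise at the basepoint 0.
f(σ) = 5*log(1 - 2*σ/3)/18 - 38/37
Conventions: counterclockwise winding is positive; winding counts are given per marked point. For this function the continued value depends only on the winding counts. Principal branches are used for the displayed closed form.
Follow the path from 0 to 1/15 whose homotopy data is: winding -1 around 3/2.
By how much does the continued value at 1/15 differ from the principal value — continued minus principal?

Continued minus principal equals -(5/9)*pi*i.

The rational part is single-valued and drops out of the difference; each branch term changes only by its own monodromy.
(5/18)*log(1 - σ/(3/2)): each positive loop around 3/2 adds 2*pi*i to the log, so winding -1 contributes (5/18)*(-1)*2*pi*i = -(5/9)*pi*i.
Summing the contributions at σ = 1/15 gives -(5/9)*pi*i.


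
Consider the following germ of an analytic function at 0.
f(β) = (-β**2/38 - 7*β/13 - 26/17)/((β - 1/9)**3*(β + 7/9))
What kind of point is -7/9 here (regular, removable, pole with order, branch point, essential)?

The point is a pole of order 1.

The denominator factor β + 7/9 vanishes at -7/9 and appears to the power 1; the numerator there equals -766307/680238, nonzero, and no other factor vanishes.
Hence a pole whose order is the multiplicity, 1.


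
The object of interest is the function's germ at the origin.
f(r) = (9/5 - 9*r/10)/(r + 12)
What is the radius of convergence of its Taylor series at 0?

Denominator factor (r + 12): pole of order 1 at -12, modulus 12.
The radius of convergence is the smallest modulus among the singular points: 12.

The radius of convergence is 12.


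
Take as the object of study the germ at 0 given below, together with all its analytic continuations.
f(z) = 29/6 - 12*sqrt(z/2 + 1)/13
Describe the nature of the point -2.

The point is an algebraic (square-root) branch point.

The term (-12/13)*sqrt(1 - z/(-2)) has argument 1 - -2/(-2) = 0 at -2: a square-root (algebraic, two-sheeted) branch point; the remaining terms are analytic or single-valued there.


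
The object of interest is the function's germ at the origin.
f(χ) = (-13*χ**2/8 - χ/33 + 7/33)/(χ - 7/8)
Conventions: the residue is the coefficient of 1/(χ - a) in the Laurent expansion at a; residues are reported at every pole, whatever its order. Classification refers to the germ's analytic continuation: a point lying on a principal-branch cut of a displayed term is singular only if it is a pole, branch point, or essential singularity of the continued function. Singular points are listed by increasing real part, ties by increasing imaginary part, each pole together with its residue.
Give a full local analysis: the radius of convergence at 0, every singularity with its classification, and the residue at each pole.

Radius of convergence at 0: 7/8.
At 7/8: a pole of order 1; residue -17885/16896.

Denominator factor (χ - 7/8): pole of order 1 at 7/8, modulus 7/8.
The radius of convergence is the smallest modulus among the singular points: 7/8.
At the order-1 pole 7/8 set g(χ) = (χ - (7/8))*f(χ) = -13*χ**2/8 - χ/33 + 7/33.
Simple pole: residue = g(a) at a = 7/8, which is -17885/16896.


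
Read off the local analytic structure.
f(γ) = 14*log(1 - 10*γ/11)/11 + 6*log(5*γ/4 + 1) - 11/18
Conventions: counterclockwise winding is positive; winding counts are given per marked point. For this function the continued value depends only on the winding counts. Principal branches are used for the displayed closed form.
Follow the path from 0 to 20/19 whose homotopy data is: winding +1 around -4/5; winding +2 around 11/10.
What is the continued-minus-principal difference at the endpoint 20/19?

The rational part is single-valued and drops out of the difference; each branch term changes only by its own monodromy.
(14/11)*log(1 - γ/(11/10)): each positive loop around 11/10 adds 2*pi*i to the log, so winding +2 contributes (14/11)*(2)*2*pi*i = (56/11)*pi*i.
(6)*log(1 - γ/(-4/5)): each positive loop around -4/5 adds 2*pi*i to the log, so winding +1 contributes (6)*(1)*2*pi*i = (12)*pi*i.
Summing the contributions at γ = 20/19 gives (188/11)*pi*i.

Continued minus principal equals (188/11)*pi*i.


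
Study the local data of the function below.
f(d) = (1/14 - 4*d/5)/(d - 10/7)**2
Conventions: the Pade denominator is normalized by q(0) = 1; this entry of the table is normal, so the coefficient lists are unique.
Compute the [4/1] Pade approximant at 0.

Taylor coefficients needed (expand at 0): a_0 = 7/200, a_1 = -343/1000, a_2 = -9947/20000, a_3 = -26411/50000, a_4 = -991613/2000000, a_5 = -4353013/10000000.
Write the denominator as Q(d) = 1 + q1*d. Requiring Q*f - P = O(d^6) with deg P <= 4 kills the coefficients of d^5..d^5 in Q*f:
  d^5: a_5 + q1*a_4 = 0, i.e. -4353013/10000000 + (-991613/2000000)*q1 = 0.
Solving this linear system: q1 = -259/295.
The numerator is Q*f truncated at degree 4: P0 = a_0 = 7/200; P1 = a_1 + q1*a_0 = -441/1180; P2 = a_2 + q1*a_1 = -9261/47200; P3 = a_3 + q1*a_2 = -21609/236000; P4 = a_4 + q1*a_3 = -151263/4720000.

The Pade approximant has numerator coefficients [7/200, -441/1180, -9261/47200, -21609/236000, -151263/4720000]; denominator coefficients [1, -259/295].


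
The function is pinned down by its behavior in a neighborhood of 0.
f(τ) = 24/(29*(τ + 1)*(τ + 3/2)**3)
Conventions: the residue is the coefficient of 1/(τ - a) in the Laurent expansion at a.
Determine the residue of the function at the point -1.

The residue is 192/29.

At the order-1 pole -1 set g(τ) = (τ - (-1))*f(τ) = 24/(29*(τ + 3/2)**3).
Simple pole: residue = g(a) at a = -1, which is 192/29.


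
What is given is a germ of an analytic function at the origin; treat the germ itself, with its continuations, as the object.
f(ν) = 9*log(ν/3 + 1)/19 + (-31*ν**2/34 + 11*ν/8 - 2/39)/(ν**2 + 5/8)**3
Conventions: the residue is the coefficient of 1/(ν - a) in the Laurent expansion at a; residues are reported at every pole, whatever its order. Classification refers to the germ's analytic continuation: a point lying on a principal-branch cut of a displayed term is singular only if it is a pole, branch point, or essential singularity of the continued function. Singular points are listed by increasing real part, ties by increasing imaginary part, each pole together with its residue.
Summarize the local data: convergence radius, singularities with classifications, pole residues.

Radius of convergence at 0: (1/4)*sqrt(10).
At -3: a logarithmic branch point.
At -((1/4)*sqrt(10))*i: a pole of order 3; residue -((2559/55250)*sqrt(10))*i.
At ((1/4)*sqrt(10))*i: a pole of order 3; residue ((2559/55250)*sqrt(10))*i.

Denominator factor (ν**2 + 5/8)^3: discriminant -5/2, complex-conjugate roots ((1/4)*sqrt(10))*i and -((1/4)*sqrt(10))*i; poles of order 3, moduli (1/4)*sqrt(10) and (1/4)*sqrt(10).
Branch term (9/19)*log(1 - ν/(-3)): its argument vanishes at ν = -3, a logarithmic branch point, modulus 3.
The radius of convergence is the smallest modulus among the singular points: (1/4)*sqrt(10).
The branch term is analytic at -((1/4)*sqrt(10))*i and contributes nothing to the residue; only the rational part matters.
The factor ν**2 + 5/8 splits as (ν - a)(ν - a') with a = -((1/4)*sqrt(10))*i, a' = ((1/4)*sqrt(10))*i. At the order-3 pole a set g(ν) = (ν - a)^3*(rational part) = [-31*ν**2/34 + 11*ν/8 - 2/39] / (ν - a')^3.
Order-3 pole: residue = g''(a)/2; g''(-((1/4)*sqrt(10))*i) = -((2559/27625)*sqrt(10))*i, so the residue is -((2559/55250)*sqrt(10))*i.
The branch term is analytic at ((1/4)*sqrt(10))*i and contributes nothing to the residue; only the rational part matters.
The factor ν**2 + 5/8 splits as (ν - a)(ν - a') with a = ((1/4)*sqrt(10))*i, a' = -((1/4)*sqrt(10))*i. At the order-3 pole a set g(ν) = (ν - a)^3*(rational part) = [-31*ν**2/34 + 11*ν/8 - 2/39] / (ν - a')^3.
Order-3 pole: residue = g''(a)/2; g''(((1/4)*sqrt(10))*i) = ((2559/27625)*sqrt(10))*i, so the residue is ((2559/55250)*sqrt(10))*i.
List the singular points by increasing real part (a conjugate pair: the negative imaginary part first).


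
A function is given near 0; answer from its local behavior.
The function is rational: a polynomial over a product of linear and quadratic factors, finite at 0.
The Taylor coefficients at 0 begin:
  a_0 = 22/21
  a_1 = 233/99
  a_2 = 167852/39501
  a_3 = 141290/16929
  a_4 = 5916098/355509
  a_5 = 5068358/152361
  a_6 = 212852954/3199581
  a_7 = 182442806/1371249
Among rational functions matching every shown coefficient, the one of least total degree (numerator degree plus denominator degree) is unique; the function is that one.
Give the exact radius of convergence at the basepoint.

The radius of convergence is 1/2.

No rational of total degree below 4 reproduces all 8 coefficients; solving the [2/2] Pade equations on them gives f(u) = (-31*u**2/38 - 3*u/22 + 11/7)/((u - 3)*(u - 1/2)), whose expansion matches every shown term.
Denominator factor (u - 3): pole of order 1 at 3, modulus 3.
Denominator factor (u - 1/2): pole of order 1 at 1/2, modulus 1/2.
The radius of convergence is the smallest modulus among the singular points: 1/2.


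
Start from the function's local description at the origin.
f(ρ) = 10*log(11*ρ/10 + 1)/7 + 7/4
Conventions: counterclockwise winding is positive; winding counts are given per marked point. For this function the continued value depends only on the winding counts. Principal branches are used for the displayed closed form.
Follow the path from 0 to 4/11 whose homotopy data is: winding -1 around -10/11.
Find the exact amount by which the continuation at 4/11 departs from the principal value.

The rational part is single-valued and drops out of the difference; each branch term changes only by its own monodromy.
(10/7)*log(1 - ρ/(-10/11)): each positive loop around -10/11 adds 2*pi*i to the log, so winding -1 contributes (10/7)*(-1)*2*pi*i = -(20/7)*pi*i.
Summing the contributions at ρ = 4/11 gives -(20/7)*pi*i.

Continued minus principal equals -(20/7)*pi*i.


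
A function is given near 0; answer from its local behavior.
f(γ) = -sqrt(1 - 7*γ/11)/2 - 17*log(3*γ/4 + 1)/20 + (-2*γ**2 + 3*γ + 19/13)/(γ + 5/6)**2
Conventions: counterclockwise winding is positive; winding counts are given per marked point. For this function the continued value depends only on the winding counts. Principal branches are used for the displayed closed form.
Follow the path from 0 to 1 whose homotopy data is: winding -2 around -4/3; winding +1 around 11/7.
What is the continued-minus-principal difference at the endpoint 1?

Continued minus principal equals ((2/11)*sqrt(11)) + ((17/5)*pi)*i.

The rational part is single-valued and drops out of the difference; each branch term changes only by its own monodromy.
(-1/2)*sqrt(1 - γ/(11/7)): winding +1 is odd, the square root flips sign, contributing -2*(-1/2)*sqrt(1 - (1)/(11/7)) = -2*(-1/2)*sqrt(4/11) = (2/11)*sqrt(11).
(-17/20)*log(1 - γ/(-4/3)): each positive loop around -4/3 adds 2*pi*i to the log, so winding -2 contributes (-17/20)*(-2)*2*pi*i = (17/5)*pi*i.
Summing the contributions at γ = 1 gives ((2/11)*sqrt(11)) + ((17/5)*pi)*i.


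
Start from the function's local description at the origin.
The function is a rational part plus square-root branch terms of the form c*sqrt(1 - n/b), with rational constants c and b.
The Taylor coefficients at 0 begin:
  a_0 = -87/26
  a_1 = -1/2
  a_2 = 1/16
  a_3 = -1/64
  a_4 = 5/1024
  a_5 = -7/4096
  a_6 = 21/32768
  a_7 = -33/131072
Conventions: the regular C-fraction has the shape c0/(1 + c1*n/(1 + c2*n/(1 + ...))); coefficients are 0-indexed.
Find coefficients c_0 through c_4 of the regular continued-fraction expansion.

Taylor coefficients (read off): a_0 = -87/26, a_1 = -1/2, a_2 = 1/16, a_3 = -1/64, a_4 = 5/1024.
c0 = a_0 = -87/26. Peel one level at a time: if S = 1 + c*n/S' with S'(0) = 1, then c is the n-coefficient of S and S' = c*n/(S - 1).
S_1 = c0/f = 1 + (-13/87)*n + (2483/60552)*n^2 + ...; c1 = -13/87.
S_2 = c1*n/(S_1 - 1) = 1 + (191/696)*n + (-1/64)*n^2 + ...; c2 = 191/696.
S_3 = c2*n/(S_2 - 1) = 1 + (87/1528)*n + (-25665/2334784)*n^2 + ...; c3 = 87/1528.
S_4 = c3*n/(S_3 - 1) = 1 + (295/1528)*n + ...; c4 = 295/1528.

The regular C-fraction coefficients are [-87/26, -13/87, 191/696, 87/1528, 295/1528].


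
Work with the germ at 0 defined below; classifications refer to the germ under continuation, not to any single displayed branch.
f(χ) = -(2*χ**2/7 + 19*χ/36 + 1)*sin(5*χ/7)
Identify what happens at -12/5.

There is no denominator, hence no pole anywhere.
The factor -sin(5*χ/7) is entire.
So the germ continues analytically to -12/5.

The point is a regular point.


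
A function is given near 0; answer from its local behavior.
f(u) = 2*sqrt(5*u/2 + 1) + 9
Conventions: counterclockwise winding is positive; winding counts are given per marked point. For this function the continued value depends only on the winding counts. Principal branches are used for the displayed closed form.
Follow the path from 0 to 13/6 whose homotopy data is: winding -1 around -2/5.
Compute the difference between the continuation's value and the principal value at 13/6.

Continued minus principal equals -(2/3)*sqrt(231).

The rational part is single-valued and drops out of the difference; each branch term changes only by its own monodromy.
(2)*sqrt(1 - u/(-2/5)): winding -1 is odd, the square root flips sign, contributing -2*(2)*sqrt(1 - (13/6)/(-2/5)) = -2*(2)*sqrt(77/12) = -(2/3)*sqrt(231).
Summing the contributions at u = 13/6 gives -(2/3)*sqrt(231).


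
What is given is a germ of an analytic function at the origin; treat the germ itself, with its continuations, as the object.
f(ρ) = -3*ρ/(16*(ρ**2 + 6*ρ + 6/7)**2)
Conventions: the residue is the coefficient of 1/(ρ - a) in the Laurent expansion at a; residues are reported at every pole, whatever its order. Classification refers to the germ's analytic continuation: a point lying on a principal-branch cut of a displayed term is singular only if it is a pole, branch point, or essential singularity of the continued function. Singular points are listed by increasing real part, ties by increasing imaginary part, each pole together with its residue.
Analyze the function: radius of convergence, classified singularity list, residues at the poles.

Denominator factor (ρ**2 + 6*ρ + 6/7)^2: discriminant 228/7, real irrational roots -3 + (1/7)*sqrt(399) and -3 - (1/7)*sqrt(399); poles of order 2, moduli 3 - (1/7)*sqrt(399) and 3 + (1/7)*sqrt(399).
The radius of convergence is the smallest modulus among the singular points: 3 - (1/7)*sqrt(399).
The factor ρ**2 + 6*ρ + 6/7 splits as (ρ - a)(ρ - a') with a = -3 - (1/7)*sqrt(399), a' = -3 + (1/7)*sqrt(399). At the order-2 pole a set g(ρ) = (ρ - a)^2*f(ρ) = [-3*ρ/16] / (ρ - a')^2.
Order-2 pole: residue = g'(a); g'(-3 - (1/7)*sqrt(399)) = (7/23104)*sqrt(399), so the residue is (7/23104)*sqrt(399).
The factor ρ**2 + 6*ρ + 6/7 splits as (ρ - a)(ρ - a') with a = -3 + (1/7)*sqrt(399), a' = -3 - (1/7)*sqrt(399). At the order-2 pole a set g(ρ) = (ρ - a)^2*f(ρ) = [-3*ρ/16] / (ρ - a')^2.
Order-2 pole: residue = g'(a); g'(-3 + (1/7)*sqrt(399)) = -(7/23104)*sqrt(399), so the residue is -(7/23104)*sqrt(399).
List the singular points by increasing real part (a conjugate pair: the negative imaginary part first).

Radius of convergence at 0: 3 - (1/7)*sqrt(399).
At -3 - (1/7)*sqrt(399): a pole of order 2; residue (7/23104)*sqrt(399).
At -3 + (1/7)*sqrt(399): a pole of order 2; residue -(7/23104)*sqrt(399).


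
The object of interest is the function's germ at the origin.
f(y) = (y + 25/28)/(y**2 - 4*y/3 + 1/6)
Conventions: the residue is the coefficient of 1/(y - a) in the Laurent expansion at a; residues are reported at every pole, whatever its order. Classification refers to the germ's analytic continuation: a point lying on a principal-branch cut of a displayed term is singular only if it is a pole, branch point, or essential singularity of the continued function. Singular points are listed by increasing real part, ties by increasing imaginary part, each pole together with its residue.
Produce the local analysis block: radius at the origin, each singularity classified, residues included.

Denominator factor (y**2 - 4*y/3 + 1/6): discriminant 10/9, real irrational roots 2/3 + (1/6)*sqrt(10) and 2/3 - (1/6)*sqrt(10); poles of order 1, moduli 2/3 + (1/6)*sqrt(10) and 2/3 - (1/6)*sqrt(10).
The radius of convergence is the smallest modulus among the singular points: 2/3 - (1/6)*sqrt(10).
The factor y**2 - 4*y/3 + 1/6 splits as (y - a)(y - a') with a = 2/3 - (1/6)*sqrt(10), a' = 2/3 + (1/6)*sqrt(10). At the order-1 pole a set g(y) = (y - a)*f(y) = [y + 25/28] / (y - a').
Simple pole: residue = g(a) at a = 2/3 - (1/6)*sqrt(10), which is 1/2 - (131/280)*sqrt(10).
The factor y**2 - 4*y/3 + 1/6 splits as (y - a)(y - a') with a = 2/3 + (1/6)*sqrt(10), a' = 2/3 - (1/6)*sqrt(10). At the order-1 pole a set g(y) = (y - a)*f(y) = [y + 25/28] / (y - a').
Simple pole: residue = g(a) at a = 2/3 + (1/6)*sqrt(10), which is 1/2 + (131/280)*sqrt(10).
List the singular points by increasing real part (a conjugate pair: the negative imaginary part first).

Radius of convergence at 0: 2/3 - (1/6)*sqrt(10).
At 2/3 - (1/6)*sqrt(10): a pole of order 1; residue 1/2 - (131/280)*sqrt(10).
At 2/3 + (1/6)*sqrt(10): a pole of order 1; residue 1/2 + (131/280)*sqrt(10).


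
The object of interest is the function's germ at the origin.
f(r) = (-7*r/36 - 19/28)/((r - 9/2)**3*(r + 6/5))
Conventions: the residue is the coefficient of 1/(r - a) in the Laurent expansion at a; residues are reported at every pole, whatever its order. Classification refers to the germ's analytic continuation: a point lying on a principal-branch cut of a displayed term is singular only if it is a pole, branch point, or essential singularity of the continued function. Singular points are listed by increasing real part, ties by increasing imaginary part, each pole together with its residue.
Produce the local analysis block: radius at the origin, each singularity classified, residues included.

Denominator factor (r - 9/2)^3: pole of order 3 at 9/2, modulus 9/2.
Denominator factor (r + 6/5): pole of order 1 at -6/5, modulus 6/5.
The radius of convergence is the smallest modulus among the singular points: 6/5.
At the order-1 pole -6/5 set g(r) = (r - (-6/5))*f(r) = (-7*r/36 - 19/28)/(r - 9/2)**3.
Simple pole: residue = g(a) at a = -6/5, which is 9350/3889053.
At the order-3 pole 9/2 set g(r) = (r - (9/2))^3*f(r) = (-7*r/36 - 19/28)/(r + 6/5).
Order-3 pole: residue = g''(a)/2; g''(9/2) = -18700/3889053, so the residue is -9350/3889053.
List the singular points by increasing real part (a conjugate pair: the negative imaginary part first).

Radius of convergence at 0: 6/5.
At -6/5: a pole of order 1; residue 9350/3889053.
At 9/2: a pole of order 3; residue -9350/3889053.
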